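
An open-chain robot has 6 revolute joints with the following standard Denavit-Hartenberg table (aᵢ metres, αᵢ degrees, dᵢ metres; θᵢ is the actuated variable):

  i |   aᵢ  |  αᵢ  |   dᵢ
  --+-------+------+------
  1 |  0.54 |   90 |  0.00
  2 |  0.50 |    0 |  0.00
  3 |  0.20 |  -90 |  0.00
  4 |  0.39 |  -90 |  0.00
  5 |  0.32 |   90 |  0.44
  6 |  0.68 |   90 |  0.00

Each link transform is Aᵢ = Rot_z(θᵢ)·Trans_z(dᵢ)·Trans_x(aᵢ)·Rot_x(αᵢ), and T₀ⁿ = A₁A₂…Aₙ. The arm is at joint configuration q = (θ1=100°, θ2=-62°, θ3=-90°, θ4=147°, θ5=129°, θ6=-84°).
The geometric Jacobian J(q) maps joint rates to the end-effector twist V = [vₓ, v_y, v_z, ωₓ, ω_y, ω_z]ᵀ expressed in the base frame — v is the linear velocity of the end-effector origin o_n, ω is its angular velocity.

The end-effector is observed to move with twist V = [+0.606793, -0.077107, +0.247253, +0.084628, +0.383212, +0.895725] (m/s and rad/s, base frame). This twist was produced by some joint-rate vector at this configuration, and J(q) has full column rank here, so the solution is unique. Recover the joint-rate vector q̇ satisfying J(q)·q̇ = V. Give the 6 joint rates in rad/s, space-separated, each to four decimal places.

-0.4460 0.8860 -0.7880 -0.3920 0.5610 0.9890

o_n = [-0.3502, 0.3936, -0.2708]
J₁: ẑ×o_n = [-0.3936, -0.3502, 0.0000], ω = ẑ
J2: z=[0.9848, 0.1736, 0.0000] o=[-0.0938, 0.5318, 0.0000] → [-0.0470, 0.2667, -0.0916, 0.9848, 0.1736, 0.0000]
J3: z=[0.9848, 0.1736, 0.0000] o=[-0.1345, 0.7630, -0.4415] → [0.0296, -0.1681, -0.3263, 0.9848, 0.1736, 0.0000]
J4: z=[-0.0815, 0.4623, -0.8829] o=[-0.1039, 0.5891, -0.5354] → [-0.0503, 0.2391, 0.1298, -0.0815, 0.4623, -0.8829]
J5: z=[0.7424, 0.6192, 0.2557] o=[-0.3632, 0.8366, -0.3818] → [0.1820, -0.0791, -0.3370, 0.7424, 0.6192, 0.2557]
J6: z=[-0.4655, 0.2023, 0.8616] o=[0.1177, 0.8662, -0.1290] → [0.3786, -0.4691, 0.3147, -0.4655, 0.2023, 0.8616]
q̇ = J⁺·V = [-0.4460, 0.8860, -0.7880, -0.3920, 0.5610, 0.9890]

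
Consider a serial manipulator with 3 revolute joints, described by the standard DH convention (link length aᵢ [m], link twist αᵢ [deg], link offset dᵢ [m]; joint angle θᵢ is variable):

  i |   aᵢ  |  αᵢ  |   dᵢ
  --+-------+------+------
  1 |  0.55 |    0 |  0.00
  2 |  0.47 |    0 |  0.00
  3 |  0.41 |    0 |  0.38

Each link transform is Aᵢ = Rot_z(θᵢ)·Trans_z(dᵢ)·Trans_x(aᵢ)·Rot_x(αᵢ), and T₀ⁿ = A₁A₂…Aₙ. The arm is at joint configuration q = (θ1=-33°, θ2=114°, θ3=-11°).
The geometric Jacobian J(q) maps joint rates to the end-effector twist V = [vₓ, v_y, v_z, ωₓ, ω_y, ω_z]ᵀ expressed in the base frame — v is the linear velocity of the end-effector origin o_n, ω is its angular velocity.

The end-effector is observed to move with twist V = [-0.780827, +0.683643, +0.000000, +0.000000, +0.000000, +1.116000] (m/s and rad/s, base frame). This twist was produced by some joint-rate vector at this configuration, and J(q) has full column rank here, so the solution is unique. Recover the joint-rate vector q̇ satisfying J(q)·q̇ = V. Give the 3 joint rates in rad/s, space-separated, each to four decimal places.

0.9270 0.4270 -0.2380

o_n = [0.6750, 0.5499, 0.3800]
J₁: ẑ×o_n = [-0.5499, 0.6750, 0.0000], ω = ẑ
J2: z=[0.0000, 0.0000, 1.0000] o=[0.4613, -0.2996, 0.0000] → [-0.8495, 0.2138, 0.0000, 0.0000, 0.0000, 1.0000]
J3: z=[0.0000, 0.0000, 1.0000] o=[0.5348, 0.1647, 0.0000] → [-0.3853, 0.1402, 0.0000, 0.0000, 0.0000, 1.0000]
q̇ = J⁺·V = [0.9270, 0.4270, -0.2380]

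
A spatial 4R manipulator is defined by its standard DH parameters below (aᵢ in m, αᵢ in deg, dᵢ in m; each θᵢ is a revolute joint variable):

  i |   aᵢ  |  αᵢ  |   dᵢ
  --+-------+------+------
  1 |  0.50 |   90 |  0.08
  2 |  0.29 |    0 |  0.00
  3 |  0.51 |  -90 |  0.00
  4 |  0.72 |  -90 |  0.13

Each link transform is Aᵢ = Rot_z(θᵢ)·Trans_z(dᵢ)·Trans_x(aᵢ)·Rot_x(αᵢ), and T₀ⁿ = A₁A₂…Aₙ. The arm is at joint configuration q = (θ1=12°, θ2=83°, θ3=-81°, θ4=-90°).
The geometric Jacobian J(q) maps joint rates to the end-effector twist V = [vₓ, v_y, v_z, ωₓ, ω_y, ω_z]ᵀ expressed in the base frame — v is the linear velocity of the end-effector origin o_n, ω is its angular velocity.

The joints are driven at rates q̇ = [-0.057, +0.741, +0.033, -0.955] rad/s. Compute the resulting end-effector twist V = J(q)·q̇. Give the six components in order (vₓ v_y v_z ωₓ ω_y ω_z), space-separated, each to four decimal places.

o_n = [1.1675, -0.4879, 0.5156]
J₁: ẑ×o_n = [0.4879, 1.1675, -0.0000], ω = ẑ
J2: z=[0.2079, -0.9781, 0.0000] o=[0.4891, 0.1040, 0.0800] → [-0.4260, -0.0906, 0.5405, 0.2079, -0.9781, 0.0000]
J3: z=[0.2079, -0.9781, 0.0000] o=[0.5236, 0.1113, 0.3678] → [-0.1445, -0.0307, 0.5052, 0.2079, -0.9781, 0.0000]
J4: z=[-0.0341, -0.0073, 0.9994] o=[1.0222, 0.2173, 0.3856] → [0.7038, 0.1496, 0.0251, -0.0341, -0.0073, 0.9994]
V = J·q̇ = [-1.0204, -0.2775, 0.3932, 0.1935, -0.7502, -1.0114]

-1.0204 -0.2775 0.3932 0.1935 -0.7502 -1.0114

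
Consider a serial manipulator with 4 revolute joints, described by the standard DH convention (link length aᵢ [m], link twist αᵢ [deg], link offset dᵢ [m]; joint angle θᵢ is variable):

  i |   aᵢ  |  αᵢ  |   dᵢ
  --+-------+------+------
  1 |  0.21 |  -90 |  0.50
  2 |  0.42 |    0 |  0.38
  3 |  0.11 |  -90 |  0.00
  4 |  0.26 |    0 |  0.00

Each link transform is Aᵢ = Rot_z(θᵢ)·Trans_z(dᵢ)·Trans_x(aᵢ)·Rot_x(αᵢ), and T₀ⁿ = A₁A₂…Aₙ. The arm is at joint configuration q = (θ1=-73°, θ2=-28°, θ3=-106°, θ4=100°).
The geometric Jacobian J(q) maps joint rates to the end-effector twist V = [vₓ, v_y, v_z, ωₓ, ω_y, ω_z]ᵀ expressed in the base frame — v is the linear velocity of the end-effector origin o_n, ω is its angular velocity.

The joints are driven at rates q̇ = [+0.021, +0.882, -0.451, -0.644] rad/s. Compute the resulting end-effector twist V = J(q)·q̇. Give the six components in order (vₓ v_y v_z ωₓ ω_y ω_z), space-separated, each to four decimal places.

o_n = [0.2752, -0.4761, 0.7438]
J₁: ẑ×o_n = [0.4761, 0.2752, -0.0000], ω = ẑ
J2: z=[0.9563, 0.2924, 0.0000] o=[0.0614, -0.2008, 0.5000] → [0.0713, -0.2332, -0.3258, 0.9563, 0.2924, 0.0000]
J3: z=[0.9563, 0.2924, 0.0000] o=[0.5332, -0.4444, 0.6972] → [0.0136, -0.0446, 0.0450, 0.9563, 0.2924, 0.0000]
J4: z=[0.2103, -0.6879, 0.6947] o=[0.5109, -0.3713, 0.7763] → [0.0952, -0.1569, -0.1842, 0.2103, -0.6879, 0.6947]
V = J·q̇ = [0.0054, -0.0787, -0.1890, 0.2767, 0.5690, -0.4264]

0.0054 -0.0787 -0.1890 0.2767 0.5690 -0.4264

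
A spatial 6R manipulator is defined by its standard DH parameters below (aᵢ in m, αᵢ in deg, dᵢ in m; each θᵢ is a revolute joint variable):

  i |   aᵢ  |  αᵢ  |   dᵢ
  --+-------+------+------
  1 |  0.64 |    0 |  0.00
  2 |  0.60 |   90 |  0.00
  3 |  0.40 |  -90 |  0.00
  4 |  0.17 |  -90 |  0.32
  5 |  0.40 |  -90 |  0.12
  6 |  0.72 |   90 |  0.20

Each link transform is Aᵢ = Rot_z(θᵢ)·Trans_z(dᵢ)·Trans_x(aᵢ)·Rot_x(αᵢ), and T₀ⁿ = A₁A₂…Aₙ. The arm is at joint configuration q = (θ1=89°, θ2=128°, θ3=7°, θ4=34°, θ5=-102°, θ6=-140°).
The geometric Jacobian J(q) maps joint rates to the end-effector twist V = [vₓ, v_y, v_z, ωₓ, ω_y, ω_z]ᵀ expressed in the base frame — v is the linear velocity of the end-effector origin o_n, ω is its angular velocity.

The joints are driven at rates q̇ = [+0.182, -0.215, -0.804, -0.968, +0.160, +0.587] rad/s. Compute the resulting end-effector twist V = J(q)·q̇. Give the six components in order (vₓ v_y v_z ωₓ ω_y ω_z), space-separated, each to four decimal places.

-0.5141 -0.5379 -0.0196 0.3682 -1.2974 -0.8255

o_n = [-0.3425, -0.5097, 0.2609]
J₁: ẑ×o_n = [0.5097, -0.3425, 0.0000], ω = ẑ
J2: z=[0.0000, 0.0000, 1.0000] o=[0.0112, 0.6399, 0.0000] → [1.1496, -0.3537, 0.0000, 0.0000, 0.0000, 1.0000]
J3: z=[-0.6018, 0.7986, 0.0000] o=[-0.4680, 0.2788, 0.0000] → [0.2084, 0.1570, 0.3743, -0.6018, 0.7986, 0.0000]
J4: z=[0.0973, 0.0733, 0.9925] o=[-0.7851, 0.0399, 0.0487] → [0.5610, 0.4186, -0.0859, 0.0973, 0.0733, 0.9925]
J5: z=[0.9422, -0.3281, -0.0681] o=[-0.8084, -0.0968, 0.3835] → [0.0121, 0.0838, -0.2362, 0.9422, -0.3281, -0.0681]
J6: z=[-0.2934, -0.9060, 0.3052] o=[-0.6306, -0.0291, 0.7553] → [0.5946, -0.0571, 0.4020, -0.2934, -0.9060, 0.3052]
V = J·q̇ = [-0.5141, -0.5379, -0.0196, 0.3682, -1.2974, -0.8255]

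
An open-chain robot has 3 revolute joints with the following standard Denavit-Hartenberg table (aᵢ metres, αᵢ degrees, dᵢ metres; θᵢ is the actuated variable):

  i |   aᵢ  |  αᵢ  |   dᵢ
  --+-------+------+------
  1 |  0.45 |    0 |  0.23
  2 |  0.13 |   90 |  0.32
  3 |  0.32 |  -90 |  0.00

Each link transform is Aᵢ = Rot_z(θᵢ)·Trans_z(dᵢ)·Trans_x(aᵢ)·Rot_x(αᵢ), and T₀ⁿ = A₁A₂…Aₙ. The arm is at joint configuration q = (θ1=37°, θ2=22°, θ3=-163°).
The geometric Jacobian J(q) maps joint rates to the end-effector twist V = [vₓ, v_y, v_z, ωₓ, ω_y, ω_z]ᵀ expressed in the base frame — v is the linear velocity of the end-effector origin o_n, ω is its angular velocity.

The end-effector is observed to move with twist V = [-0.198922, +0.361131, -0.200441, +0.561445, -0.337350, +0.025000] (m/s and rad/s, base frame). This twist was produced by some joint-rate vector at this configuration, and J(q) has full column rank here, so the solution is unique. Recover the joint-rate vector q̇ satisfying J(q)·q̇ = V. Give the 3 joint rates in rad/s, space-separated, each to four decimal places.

0.8650 -0.8400 0.6550

o_n = [0.2687, 0.1199, 0.4564]
J₁: ẑ×o_n = [-0.1199, 0.2687, 0.0000], ω = ẑ
J2: z=[0.0000, 0.0000, 1.0000] o=[0.3594, 0.2708, 0.2300] → [0.1509, -0.0907, 0.0000, 0.0000, 0.0000, 1.0000]
J3: z=[0.8572, -0.5150, 0.0000] o=[0.4263, 0.3822, 0.5500] → [0.0482, 0.0802, -0.3060, 0.8572, -0.5150, 0.0000]
q̇ = J⁺·V = [0.8650, -0.8400, 0.6550]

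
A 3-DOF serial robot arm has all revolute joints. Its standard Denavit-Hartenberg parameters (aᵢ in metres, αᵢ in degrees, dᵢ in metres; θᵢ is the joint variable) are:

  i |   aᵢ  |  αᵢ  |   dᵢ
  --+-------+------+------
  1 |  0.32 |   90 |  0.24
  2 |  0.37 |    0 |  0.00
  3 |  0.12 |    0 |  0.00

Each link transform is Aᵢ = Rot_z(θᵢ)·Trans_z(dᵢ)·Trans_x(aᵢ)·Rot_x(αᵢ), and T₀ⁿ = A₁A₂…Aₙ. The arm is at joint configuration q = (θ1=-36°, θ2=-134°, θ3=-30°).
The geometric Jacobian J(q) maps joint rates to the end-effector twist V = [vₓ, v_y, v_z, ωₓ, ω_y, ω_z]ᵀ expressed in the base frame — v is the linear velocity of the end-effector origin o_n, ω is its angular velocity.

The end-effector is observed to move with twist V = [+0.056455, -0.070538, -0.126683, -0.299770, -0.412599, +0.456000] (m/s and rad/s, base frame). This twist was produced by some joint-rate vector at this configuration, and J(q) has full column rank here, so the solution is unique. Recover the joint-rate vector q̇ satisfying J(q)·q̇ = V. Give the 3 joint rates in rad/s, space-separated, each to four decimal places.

0.4560 0.2640 0.2460

o_n = [-0.0424, 0.0308, -0.0592]
J₁: ẑ×o_n = [-0.0308, -0.0424, 0.0000], ω = ẑ
J2: z=[-0.5878, -0.8090, 0.0000] o=[0.2589, -0.1881, 0.2400] → [0.2421, -0.1759, -0.3724, -0.5878, -0.8090, 0.0000]
J3: z=[-0.5878, -0.8090, 0.0000] o=[0.0509, -0.0370, -0.0262] → [0.0268, -0.0194, -0.1154, -0.5878, -0.8090, 0.0000]
q̇ = J⁺·V = [0.4560, 0.2640, 0.2460]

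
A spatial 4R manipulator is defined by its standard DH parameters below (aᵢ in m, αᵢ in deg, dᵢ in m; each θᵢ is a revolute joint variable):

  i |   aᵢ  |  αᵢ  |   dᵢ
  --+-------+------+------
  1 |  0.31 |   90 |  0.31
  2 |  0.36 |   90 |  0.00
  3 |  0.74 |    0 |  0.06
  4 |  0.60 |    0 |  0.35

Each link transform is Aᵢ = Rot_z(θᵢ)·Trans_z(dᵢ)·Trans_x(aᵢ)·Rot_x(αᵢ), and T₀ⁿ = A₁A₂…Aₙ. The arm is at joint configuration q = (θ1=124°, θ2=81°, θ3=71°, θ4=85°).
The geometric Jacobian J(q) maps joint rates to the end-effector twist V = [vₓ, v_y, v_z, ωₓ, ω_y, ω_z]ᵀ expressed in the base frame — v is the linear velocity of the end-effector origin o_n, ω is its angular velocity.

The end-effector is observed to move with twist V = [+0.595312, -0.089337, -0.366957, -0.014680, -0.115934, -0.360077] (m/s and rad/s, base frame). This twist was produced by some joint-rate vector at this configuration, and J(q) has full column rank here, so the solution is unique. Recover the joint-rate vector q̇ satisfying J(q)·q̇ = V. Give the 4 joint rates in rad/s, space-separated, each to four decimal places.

o_n = [0.3780, 1.1273, 0.2980]
J₁: ẑ×o_n = [-1.1273, 0.3780, 0.0000], ω = ẑ
J2: z=[0.8290, 0.5592, 0.0000] o=[-0.1733, 0.2570, 0.3100] → [-0.0067, 0.0099, 0.4132, 0.8290, 0.5592, 0.0000]
J3: z=[-0.5523, 0.8188, -0.1564] o=[-0.2048, 0.3037, 0.6656] → [-0.1721, -0.2942, -0.9321, -0.5523, 0.8188, -0.1564]
J4: z=[-0.5523, 0.8188, -0.1564] o=[0.3210, 0.7753, 0.8941] → [-0.4331, -0.3382, -0.2410, -0.5523, 0.8188, -0.1564]
q̇ = J⁺·V = [-0.3740, -0.0770, 0.5160, -0.6050]

-0.3740 -0.0770 0.5160 -0.6050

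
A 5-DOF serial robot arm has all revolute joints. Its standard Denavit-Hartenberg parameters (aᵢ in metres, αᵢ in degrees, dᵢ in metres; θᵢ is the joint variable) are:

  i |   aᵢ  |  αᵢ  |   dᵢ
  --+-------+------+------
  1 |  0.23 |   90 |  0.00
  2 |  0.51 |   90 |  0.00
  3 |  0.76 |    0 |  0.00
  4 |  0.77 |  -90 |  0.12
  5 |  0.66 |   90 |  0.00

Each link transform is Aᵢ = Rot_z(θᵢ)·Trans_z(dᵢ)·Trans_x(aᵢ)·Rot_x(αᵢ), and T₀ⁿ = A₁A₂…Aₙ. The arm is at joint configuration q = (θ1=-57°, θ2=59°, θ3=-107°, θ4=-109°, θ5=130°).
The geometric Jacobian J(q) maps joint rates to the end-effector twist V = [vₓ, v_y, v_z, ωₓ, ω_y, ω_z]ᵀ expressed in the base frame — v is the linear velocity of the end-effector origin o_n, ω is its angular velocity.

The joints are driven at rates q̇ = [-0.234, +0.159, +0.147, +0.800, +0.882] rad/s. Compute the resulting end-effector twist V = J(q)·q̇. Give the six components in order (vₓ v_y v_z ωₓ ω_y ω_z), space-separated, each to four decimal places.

0.7891 -0.1461 -0.0088 0.7618 -0.1548 -1.1661

o_n = [0.3866, 0.3660, 0.2055]
J₁: ẑ×o_n = [-0.3660, 0.3866, 0.0000], ω = ẑ
J2: z=[-0.8387, -0.5446, 0.0000] o=[0.1253, -0.1929, 0.0000] → [-0.1119, 0.1724, -0.3264, -0.8387, -0.5446, 0.0000]
J3: z=[0.4668, -0.7189, -0.5150] o=[0.2683, -0.4132, 0.4372] → [0.5678, 0.0472, 0.4488, 0.4668, -0.7189, -0.5150]
J4: z=[0.4668, -0.7189, -0.5150] o=[0.8155, 0.0786, 0.2467] → [0.1776, 0.2401, -0.1742, 0.4668, -0.7189, -0.5150]
J5: z=[0.5136, 0.6945, -0.5038] o=[0.3172, 0.0149, -0.3491] → [0.5620, -0.3198, 0.1321, 0.5136, 0.6945, -0.5038]
V = J·q̇ = [0.7891, -0.1461, -0.0088, 0.7618, -0.1548, -1.1661]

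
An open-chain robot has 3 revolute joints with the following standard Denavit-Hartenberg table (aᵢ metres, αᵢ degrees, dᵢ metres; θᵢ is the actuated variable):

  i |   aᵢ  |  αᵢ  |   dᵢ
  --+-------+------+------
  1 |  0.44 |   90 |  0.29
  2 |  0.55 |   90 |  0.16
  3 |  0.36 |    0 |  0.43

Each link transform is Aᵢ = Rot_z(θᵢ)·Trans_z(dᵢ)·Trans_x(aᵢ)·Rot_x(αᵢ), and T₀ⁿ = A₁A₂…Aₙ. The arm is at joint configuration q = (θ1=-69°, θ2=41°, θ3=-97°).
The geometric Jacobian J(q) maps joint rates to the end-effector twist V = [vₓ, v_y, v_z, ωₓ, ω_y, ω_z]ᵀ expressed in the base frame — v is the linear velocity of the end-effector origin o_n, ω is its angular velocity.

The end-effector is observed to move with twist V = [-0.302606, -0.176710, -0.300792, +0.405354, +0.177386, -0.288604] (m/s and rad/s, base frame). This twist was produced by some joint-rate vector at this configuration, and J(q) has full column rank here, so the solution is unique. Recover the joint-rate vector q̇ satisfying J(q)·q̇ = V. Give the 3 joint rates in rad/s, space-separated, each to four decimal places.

-0.3120 -0.4420 -0.0310

o_n = [0.5799, -0.9600, 0.2975]
J₁: ẑ×o_n = [0.9600, 0.5799, -0.0000], ω = ẑ
J2: z=[-0.9336, -0.3584, 0.0000] o=[0.1577, -0.4108, 0.2900] → [-0.0027, 0.0070, 0.6641, -0.9336, -0.3584, 0.0000]
J3: z=[0.2351, -0.6125, -0.7547] o=[0.1571, -0.8556, 0.6508] → [0.1376, -0.2360, 0.2344, 0.2351, -0.6125, -0.7547]
q̇ = J⁺·V = [-0.3120, -0.4420, -0.0310]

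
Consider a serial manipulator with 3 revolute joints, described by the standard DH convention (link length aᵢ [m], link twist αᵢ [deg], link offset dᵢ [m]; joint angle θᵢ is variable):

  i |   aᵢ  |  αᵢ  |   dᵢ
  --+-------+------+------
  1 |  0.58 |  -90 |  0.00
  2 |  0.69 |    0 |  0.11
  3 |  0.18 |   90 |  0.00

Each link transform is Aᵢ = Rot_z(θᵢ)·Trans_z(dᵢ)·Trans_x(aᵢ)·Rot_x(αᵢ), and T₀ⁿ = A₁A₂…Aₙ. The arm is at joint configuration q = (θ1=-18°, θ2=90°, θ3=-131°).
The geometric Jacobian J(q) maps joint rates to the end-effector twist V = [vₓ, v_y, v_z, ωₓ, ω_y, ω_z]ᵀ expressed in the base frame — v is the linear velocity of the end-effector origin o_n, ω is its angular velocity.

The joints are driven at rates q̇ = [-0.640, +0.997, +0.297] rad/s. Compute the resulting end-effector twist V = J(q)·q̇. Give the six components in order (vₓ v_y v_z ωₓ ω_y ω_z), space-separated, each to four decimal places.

o_n = [0.7148, -0.1166, -0.5719]
J₁: ẑ×o_n = [0.1166, 0.7148, -0.0000], ω = ẑ
J2: z=[0.3090, 0.9511, 0.0000] o=[0.5516, -0.1792, 0.0000] → [-0.5439, 0.1767, -0.1358, 0.3090, 0.9511, 0.0000]
J3: z=[0.3090, 0.9511, 0.0000] o=[0.5856, -0.0746, -0.6900] → [0.1123, -0.0365, -0.1358, 0.3090, 0.9511, 0.0000]
V = J·q̇ = [-0.5835, -0.2921, -0.1758, 0.3999, 1.2307, -0.6400]

-0.5835 -0.2921 -0.1758 0.3999 1.2307 -0.6400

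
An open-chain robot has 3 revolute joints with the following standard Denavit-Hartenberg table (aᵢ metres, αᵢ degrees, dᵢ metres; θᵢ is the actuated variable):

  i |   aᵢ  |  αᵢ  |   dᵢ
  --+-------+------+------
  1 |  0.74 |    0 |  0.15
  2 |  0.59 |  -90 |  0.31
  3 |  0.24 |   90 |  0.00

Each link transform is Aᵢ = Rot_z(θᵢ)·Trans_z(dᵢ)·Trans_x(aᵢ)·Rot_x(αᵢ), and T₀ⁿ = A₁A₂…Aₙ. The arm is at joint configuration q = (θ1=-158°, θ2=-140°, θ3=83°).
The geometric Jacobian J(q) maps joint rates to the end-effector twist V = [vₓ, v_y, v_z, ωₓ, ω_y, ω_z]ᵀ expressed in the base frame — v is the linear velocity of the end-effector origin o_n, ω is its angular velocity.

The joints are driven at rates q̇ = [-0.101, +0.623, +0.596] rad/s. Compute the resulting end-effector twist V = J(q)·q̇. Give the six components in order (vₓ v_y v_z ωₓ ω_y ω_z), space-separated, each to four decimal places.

o_n = [-0.3954, 0.2696, 0.2218]
J₁: ẑ×o_n = [-0.2696, -0.3954, 0.0000], ω = ẑ
J2: z=[0.0000, 0.0000, 1.0000] o=[-0.6861, -0.2772, 0.1500] → [-0.5468, 0.2907, 0.0000, 0.0000, 0.0000, 1.0000]
J3: z=[-0.8829, 0.4695, 0.0000] o=[-0.4091, 0.2437, 0.4600] → [-0.1118, -0.2103, -0.0292, -0.8829, 0.4695, 0.0000]
V = J·q̇ = [-0.3801, 0.0957, -0.0174, -0.5262, 0.2798, 0.5220]

-0.3801 0.0957 -0.0174 -0.5262 0.2798 0.5220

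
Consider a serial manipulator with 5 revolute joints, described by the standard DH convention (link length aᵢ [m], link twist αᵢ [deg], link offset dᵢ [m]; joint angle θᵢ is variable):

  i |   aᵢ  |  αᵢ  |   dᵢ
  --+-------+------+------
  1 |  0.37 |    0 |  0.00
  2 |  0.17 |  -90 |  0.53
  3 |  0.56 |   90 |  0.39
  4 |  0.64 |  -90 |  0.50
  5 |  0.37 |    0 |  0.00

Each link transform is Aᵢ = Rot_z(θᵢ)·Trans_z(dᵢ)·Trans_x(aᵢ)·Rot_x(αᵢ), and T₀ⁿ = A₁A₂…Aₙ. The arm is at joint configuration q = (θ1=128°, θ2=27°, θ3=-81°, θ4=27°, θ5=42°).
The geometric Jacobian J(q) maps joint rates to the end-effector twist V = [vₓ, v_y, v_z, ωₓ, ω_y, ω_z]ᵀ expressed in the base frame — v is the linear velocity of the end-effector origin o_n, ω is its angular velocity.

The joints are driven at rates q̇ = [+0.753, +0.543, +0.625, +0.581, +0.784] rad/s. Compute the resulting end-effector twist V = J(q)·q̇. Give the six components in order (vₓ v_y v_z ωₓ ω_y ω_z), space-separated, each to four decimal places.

o_n = [-0.6913, -0.3810, 1.9278]
J₁: ẑ×o_n = [0.3810, -0.6913, 0.0000], ω = ẑ
J2: z=[0.0000, 0.0000, 1.0000] o=[-0.2278, 0.2916, 0.0000] → [0.6725, -0.4635, 0.0000, 0.0000, 0.0000, 1.0000]
J3: z=[-0.4226, -0.9063, 0.0000] o=[-0.3819, 0.3634, 0.5300] → [-1.2668, 0.5907, 0.0342, -0.4226, -0.9063, 0.0000]
J4: z=[0.8951, -0.4174, 0.1564] o=[-0.6261, 0.0470, 1.0831] → [-0.2856, -0.7663, -0.4103, 0.8951, -0.4174, 0.1564]
J5: z=[-0.3122, -0.8375, -0.4484] o=[-0.3822, -0.3874, 1.7245] → [-0.1674, 0.2021, -0.2609, -0.3122, -0.8375, -0.4484]
V = J·q̇ = [-0.4369, -0.6898, -0.4215, 0.0112, -1.4656, 1.0353]

-0.4369 -0.6898 -0.4215 0.0112 -1.4656 1.0353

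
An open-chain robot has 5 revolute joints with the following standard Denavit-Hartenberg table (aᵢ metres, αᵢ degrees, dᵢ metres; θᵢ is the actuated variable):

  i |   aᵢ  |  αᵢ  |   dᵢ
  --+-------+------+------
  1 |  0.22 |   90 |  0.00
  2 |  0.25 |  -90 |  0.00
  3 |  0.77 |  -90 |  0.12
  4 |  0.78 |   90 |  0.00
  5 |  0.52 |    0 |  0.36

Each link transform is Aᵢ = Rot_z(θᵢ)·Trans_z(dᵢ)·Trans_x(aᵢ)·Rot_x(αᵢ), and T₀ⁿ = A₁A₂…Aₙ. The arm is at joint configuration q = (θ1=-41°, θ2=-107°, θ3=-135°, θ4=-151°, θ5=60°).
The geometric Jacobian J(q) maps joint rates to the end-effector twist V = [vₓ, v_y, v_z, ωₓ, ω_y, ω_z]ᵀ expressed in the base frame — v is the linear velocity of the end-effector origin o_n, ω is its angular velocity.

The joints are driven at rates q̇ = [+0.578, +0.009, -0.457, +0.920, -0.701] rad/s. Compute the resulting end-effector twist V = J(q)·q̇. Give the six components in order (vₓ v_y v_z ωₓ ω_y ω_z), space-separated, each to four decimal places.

o_n = [0.1517, -0.2595, -0.8465]
J₁: ẑ×o_n = [0.2595, 0.1517, -0.0000], ω = ẑ
J2: z=[-0.6561, -0.7547, 0.0000] o=[0.1660, -0.1443, 0.0000] → [0.6388, -0.5553, 0.0647, -0.6561, -0.7547, 0.0000]
J3: z=[0.7217, -0.6274, -0.2924] o=[0.1109, -0.0964, -0.2391] → [0.3334, 0.4264, -0.0921, 0.7217, -0.6274, -0.2924]
J4: z=[-0.6199, -0.3980, -0.6762] o=[-0.0396, -0.6870, 0.2465] → [0.7242, -0.8069, -0.1889, -0.6199, -0.3980, -0.6762]
J5: z=[-0.4820, 0.8732, -0.0721] o=[0.4434, -0.4677, -0.3254] → [-0.4400, -0.2301, 0.1544, -0.4820, 0.8732, -0.0721]
V = J·q̇ = [0.9780, -0.6932, -0.2394, -0.5682, -0.6984, 0.1401]

0.9780 -0.6932 -0.2394 -0.5682 -0.6984 0.1401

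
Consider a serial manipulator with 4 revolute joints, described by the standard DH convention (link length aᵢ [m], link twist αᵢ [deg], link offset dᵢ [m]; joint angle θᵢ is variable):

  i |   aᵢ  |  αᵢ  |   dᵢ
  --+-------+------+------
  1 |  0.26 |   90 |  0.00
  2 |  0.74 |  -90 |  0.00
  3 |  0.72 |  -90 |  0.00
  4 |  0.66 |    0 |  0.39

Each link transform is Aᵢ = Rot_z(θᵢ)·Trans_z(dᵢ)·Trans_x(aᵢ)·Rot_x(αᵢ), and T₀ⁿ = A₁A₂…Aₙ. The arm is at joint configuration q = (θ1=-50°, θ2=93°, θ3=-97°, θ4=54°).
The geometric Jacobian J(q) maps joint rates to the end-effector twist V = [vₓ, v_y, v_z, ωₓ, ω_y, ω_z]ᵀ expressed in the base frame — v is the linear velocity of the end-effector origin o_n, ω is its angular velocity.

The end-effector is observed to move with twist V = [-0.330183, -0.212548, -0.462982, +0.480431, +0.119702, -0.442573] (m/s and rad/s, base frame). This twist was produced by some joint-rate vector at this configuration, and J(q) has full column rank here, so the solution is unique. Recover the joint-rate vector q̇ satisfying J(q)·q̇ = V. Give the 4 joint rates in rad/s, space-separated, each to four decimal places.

-0.4460 -0.4440 -0.2170 -0.0080

o_n = [-0.4023, -1.3053, 1.0187]
J₁: ẑ×o_n = [1.3053, -0.4023, 0.0000], ω = ẑ
J2: z=[-0.7660, -0.6428, 0.0000] o=[0.1671, -0.1992, 0.0000] → [-0.6548, 0.7803, 0.4813, -0.7660, -0.6428, 0.0000]
J3: z=[-0.6419, 0.7650, -0.0523] o=[0.1422, -0.1695, 0.7390] → [0.1545, 0.2080, 1.1456, -0.6419, 0.7650, -0.0523]
J4: z=[-0.1267, -0.0385, 0.9912] o=[-0.4023, -0.6324, 0.6514] → [0.6528, 0.0465, 0.0853, -0.1267, -0.0385, 0.9912]
q̇ = J⁺·V = [-0.4460, -0.4440, -0.2170, -0.0080]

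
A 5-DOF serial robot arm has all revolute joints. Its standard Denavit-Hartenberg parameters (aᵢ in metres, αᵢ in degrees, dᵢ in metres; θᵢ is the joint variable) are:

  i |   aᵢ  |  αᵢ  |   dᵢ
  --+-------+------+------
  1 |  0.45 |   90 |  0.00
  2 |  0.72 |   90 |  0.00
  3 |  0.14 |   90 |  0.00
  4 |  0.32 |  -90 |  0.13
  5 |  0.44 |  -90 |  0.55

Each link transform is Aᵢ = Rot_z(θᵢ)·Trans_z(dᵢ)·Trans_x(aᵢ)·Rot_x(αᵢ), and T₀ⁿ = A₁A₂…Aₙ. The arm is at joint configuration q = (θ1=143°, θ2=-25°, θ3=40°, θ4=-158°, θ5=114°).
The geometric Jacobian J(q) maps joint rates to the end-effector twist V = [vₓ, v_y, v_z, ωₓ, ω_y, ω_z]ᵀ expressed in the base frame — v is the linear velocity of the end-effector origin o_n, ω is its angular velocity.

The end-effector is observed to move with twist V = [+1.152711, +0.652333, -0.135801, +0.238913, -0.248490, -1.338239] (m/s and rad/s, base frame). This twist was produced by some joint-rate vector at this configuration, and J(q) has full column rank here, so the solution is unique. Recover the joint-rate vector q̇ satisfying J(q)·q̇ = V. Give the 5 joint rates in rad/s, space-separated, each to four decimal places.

-0.9880 -0.2960 0.5410 -0.2880 0.0860

o_n = [-0.8547, 1.0782, 0.2100]
J₁: ẑ×o_n = [-1.0782, -0.8547, 0.0000], ω = ẑ
J2: z=[0.6018, 0.7986, 0.0000] o=[-0.3594, 0.2708, 0.0000] → [0.1677, -0.1264, 0.8814, 0.6018, 0.7986, 0.0000]
J3: z=[0.3375, -0.2543, -0.9063] o=[-0.8805, 0.6635, -0.3043] → [0.2450, -0.1970, 0.1465, 0.3375, -0.2543, -0.9063]
J4: z=[-0.9263, -0.2612, -0.2717] o=[-0.9040, 0.7939, -0.3496] → [-0.0689, 0.5049, -0.2504, -0.9263, -0.2612, -0.2717]
J5: z=[-0.3757, 0.5846, 0.7190] o=[-1.0151, 0.5141, -0.1802] → [-0.1774, 0.2620, -0.3057, -0.3757, 0.5846, 0.7190]
q̇ = J⁺·V = [-0.9880, -0.2960, 0.5410, -0.2880, 0.0860]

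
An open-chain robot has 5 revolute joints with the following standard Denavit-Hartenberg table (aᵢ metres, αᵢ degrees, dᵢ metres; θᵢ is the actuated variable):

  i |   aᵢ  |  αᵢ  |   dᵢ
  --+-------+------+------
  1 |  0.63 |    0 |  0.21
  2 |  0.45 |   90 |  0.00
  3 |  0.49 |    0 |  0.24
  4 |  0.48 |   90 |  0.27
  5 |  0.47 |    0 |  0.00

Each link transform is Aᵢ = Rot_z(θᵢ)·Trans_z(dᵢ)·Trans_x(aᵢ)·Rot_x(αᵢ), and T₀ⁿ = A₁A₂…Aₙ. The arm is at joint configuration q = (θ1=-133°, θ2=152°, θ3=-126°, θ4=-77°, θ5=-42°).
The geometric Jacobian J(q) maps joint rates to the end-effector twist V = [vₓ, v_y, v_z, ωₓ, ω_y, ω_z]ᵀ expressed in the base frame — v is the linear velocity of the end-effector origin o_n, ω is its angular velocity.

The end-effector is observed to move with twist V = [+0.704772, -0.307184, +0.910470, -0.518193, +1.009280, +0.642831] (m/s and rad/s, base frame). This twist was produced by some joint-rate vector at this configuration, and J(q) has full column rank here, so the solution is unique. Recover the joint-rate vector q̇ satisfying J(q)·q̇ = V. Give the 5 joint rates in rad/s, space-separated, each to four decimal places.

o_n = [-0.9346, -0.8414, 0.1376]
J₁: ẑ×o_n = [0.8414, -0.9346, 0.0000], ω = ẑ
J2: z=[0.0000, 0.0000, 1.0000] o=[-0.4297, -0.4608, 0.2100] → [0.3806, -0.5050, 0.0000, 0.0000, 0.0000, 1.0000]
J3: z=[0.3256, -0.9455, 0.0000] o=[-0.0042, -0.3142, 0.2100] → [0.0684, 0.0236, -1.0514, 0.3256, -0.9455, 0.0000]
J4: z=[0.3256, -0.9455, 0.0000] o=[-0.1984, -0.6349, -0.1864] → [-0.3064, -0.1055, -0.7634, 0.3256, -0.9455, 0.0000]
J5: z=[0.3694, 0.1272, 0.9205] o=[-0.5282, -1.0341, 0.0011] → [-0.1600, -0.4245, 0.1229, 0.3694, 0.1272, 0.9205]
q̇ = J⁺·V = [0.0880, 0.9350, -0.3610, -0.7620, -0.4130]

0.0880 0.9350 -0.3610 -0.7620 -0.4130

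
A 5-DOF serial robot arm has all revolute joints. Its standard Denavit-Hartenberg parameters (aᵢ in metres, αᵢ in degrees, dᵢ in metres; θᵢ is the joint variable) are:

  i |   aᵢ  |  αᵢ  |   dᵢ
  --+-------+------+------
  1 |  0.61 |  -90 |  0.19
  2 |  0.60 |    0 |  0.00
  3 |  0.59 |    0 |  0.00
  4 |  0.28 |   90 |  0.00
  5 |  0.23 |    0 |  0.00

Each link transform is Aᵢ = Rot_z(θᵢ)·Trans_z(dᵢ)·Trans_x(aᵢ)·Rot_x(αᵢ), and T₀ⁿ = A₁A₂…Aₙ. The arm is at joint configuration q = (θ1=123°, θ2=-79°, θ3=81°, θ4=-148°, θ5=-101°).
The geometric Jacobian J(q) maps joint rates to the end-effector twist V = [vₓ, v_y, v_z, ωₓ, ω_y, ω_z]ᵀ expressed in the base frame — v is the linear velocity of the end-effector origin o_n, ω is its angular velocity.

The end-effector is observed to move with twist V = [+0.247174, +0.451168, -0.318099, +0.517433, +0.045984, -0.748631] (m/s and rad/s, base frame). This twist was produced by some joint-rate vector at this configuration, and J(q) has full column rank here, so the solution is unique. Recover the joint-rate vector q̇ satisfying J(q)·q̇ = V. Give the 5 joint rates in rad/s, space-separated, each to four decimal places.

-0.3880 0.8150 -0.4930 -0.7810 0.4350

o_n = [-0.4198, 1.0609, 0.8904]
J₁: ẑ×o_n = [-1.0609, -0.4198, 0.0000], ω = ẑ
J2: z=[-0.8387, -0.5446, 0.0000] o=[-0.3322, 0.5116, 0.1900] → [-0.3815, 0.5874, -0.5084, -0.8387, -0.5446, 0.0000]
J3: z=[-0.8387, -0.5446, 0.0000] o=[-0.3946, 0.6076, 0.7790] → [-0.0607, 0.0935, -0.3939, -0.8387, -0.5446, 0.0000]
J4: z=[-0.8387, -0.5446, 0.0000] o=[-0.7157, 1.1021, 0.7584] → [-0.0719, 0.1107, 0.1957, -0.8387, -0.5446, 0.0000]
J5: z=[0.3046, -0.4690, -0.8290] o=[-0.5893, 0.9074, 0.9150] → [0.1387, -0.1331, 0.1263, 0.3046, -0.4690, -0.8290]
q̇ = J⁺·V = [-0.3880, 0.8150, -0.4930, -0.7810, 0.4350]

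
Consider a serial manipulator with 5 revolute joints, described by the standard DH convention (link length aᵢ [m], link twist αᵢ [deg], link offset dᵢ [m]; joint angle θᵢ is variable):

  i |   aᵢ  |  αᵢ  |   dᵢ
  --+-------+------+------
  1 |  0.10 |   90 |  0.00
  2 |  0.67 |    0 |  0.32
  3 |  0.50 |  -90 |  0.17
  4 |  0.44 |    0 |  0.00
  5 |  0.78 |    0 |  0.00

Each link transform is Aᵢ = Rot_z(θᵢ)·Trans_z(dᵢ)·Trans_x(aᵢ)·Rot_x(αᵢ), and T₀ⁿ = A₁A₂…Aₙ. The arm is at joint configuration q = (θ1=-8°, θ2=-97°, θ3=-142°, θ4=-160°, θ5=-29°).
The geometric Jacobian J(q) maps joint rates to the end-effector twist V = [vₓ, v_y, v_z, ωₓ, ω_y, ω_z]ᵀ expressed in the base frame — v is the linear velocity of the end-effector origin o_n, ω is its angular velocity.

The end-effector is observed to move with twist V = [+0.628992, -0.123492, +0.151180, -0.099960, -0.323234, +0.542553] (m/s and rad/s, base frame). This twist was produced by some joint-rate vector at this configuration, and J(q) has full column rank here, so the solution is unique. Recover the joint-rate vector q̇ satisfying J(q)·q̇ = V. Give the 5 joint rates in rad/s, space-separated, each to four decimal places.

0.5750 0.2700 0.0640 0.4820 -0.4190

o_n = [0.2948, -0.5650, -1.2512]
J₁: ẑ×o_n = [0.5650, 0.2948, -0.0000], ω = ẑ
J2: z=[-0.1392, -0.9903, 0.0000] o=[0.0990, -0.0139, 0.0000] → [1.2390, -0.1741, 0.2706, -0.1392, -0.9903, 0.0000]
J3: z=[-0.1392, -0.9903, 0.0000] o=[-0.0264, -0.3194, -0.6650] → [0.5805, -0.0816, 0.3522, -0.1392, -0.9903, 0.0000]
J4: z=[-0.8488, 0.1193, -0.5150] o=[-0.3050, -0.4519, -0.2364] → [-0.1793, -1.1703, 0.0244, -0.8488, 0.1193, -0.5150]
J5: z=[-0.8488, 0.1193, -0.5150] o=[-0.1151, -0.6306, -0.5908] → [-0.0450, -0.7716, -0.1046, -0.8488, 0.1193, -0.5150]
q̇ = J⁺·V = [0.5750, 0.2700, 0.0640, 0.4820, -0.4190]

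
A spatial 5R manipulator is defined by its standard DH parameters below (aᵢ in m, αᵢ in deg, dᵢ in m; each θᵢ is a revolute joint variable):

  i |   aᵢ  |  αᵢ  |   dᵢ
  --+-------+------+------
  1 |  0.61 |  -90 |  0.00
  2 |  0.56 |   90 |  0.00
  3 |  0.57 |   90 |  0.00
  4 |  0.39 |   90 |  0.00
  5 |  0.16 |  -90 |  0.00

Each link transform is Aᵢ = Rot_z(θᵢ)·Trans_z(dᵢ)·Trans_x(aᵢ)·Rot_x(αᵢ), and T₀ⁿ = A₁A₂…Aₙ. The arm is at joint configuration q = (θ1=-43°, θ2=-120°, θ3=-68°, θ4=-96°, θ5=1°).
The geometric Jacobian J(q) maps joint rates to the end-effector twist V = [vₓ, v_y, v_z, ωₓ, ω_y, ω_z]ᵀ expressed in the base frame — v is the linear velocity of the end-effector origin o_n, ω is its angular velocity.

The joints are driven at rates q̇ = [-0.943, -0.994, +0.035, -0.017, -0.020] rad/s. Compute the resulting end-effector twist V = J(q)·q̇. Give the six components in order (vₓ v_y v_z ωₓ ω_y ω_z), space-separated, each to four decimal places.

o_n = [0.1937, -0.8318, 0.9225]
J₁: ẑ×o_n = [0.8318, 0.1937, -0.0000], ω = ẑ
J2: z=[0.6820, 0.7314, 0.0000] o=[0.4461, -0.4160, 0.0000] → [0.6747, -0.6291, -0.0990, 0.6820, 0.7314, 0.0000]
J3: z=[-0.6334, 0.5906, -0.5000] o=[0.2413, -0.2251, 0.4850] → [-0.0450, 0.3009, 0.4124, -0.6334, 0.5906, -0.5000]
J4: z=[0.0836, -0.5901, -0.8030] o=[-0.1972, -0.5388, 0.6699] → [-0.3844, -0.3350, 0.2062, 0.0836, -0.5901, -0.8030]
J5: z=[0.6989, 0.6091, -0.3749] o=[0.0799, -0.7454, 0.8506] → [0.0114, -0.0929, -0.1297, 0.6989, 0.6091, -0.3749]
V = J·q̇ = [-1.4503, 0.4608, 0.1119, -0.7155, -0.7084, -0.9394]

-1.4503 0.4608 0.1119 -0.7155 -0.7084 -0.9394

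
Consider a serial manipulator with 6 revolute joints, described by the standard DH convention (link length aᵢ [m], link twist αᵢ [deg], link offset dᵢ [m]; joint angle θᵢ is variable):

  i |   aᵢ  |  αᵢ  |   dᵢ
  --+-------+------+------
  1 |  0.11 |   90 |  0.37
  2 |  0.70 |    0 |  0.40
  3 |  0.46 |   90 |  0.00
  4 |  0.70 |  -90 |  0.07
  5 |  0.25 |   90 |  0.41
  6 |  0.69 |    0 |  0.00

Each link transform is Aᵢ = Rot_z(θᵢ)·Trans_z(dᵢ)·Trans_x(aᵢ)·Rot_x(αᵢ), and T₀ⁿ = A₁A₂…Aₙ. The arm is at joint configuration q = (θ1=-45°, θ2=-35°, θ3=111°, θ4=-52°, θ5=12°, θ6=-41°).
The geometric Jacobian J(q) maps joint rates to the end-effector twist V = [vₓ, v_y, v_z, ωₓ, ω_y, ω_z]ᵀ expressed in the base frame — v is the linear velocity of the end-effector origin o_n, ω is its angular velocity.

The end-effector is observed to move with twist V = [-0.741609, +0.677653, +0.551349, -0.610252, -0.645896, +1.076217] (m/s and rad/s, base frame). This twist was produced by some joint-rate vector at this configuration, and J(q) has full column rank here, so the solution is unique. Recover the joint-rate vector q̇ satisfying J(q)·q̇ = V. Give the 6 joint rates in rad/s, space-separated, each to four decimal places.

o_n = [1.1932, -0.1015, 1.2726]
J₁: ẑ×o_n = [0.1015, 1.1932, -0.0000], ω = ẑ
J2: z=[-0.7071, -0.7071, 0.0000] o=[0.0778, -0.0778, 0.3700] → [-0.6382, 0.6382, 0.8055, -0.7071, -0.7071, 0.0000]
J3: z=[-0.7071, -0.7071, 0.0000] o=[0.2004, -0.7661, -0.0315] → [-0.9221, 0.9221, 0.2321, -0.7071, -0.7071, 0.0000]
J4: z=[0.6861, -0.6861, -0.2419] o=[0.2791, -0.8448, 0.4148] → [-0.4087, -0.8096, 1.1372, 0.6861, -0.6861, -0.2419]
J5: z=[-0.3005, -0.5701, 0.7646] o=[0.7909, -0.5765, 0.8161] → [-0.6234, 0.4448, 0.0867, -0.3005, -0.5701, 0.7646]
J6: z=[0.8089, -0.5772, -0.1124] o=[0.7940, -0.6641, 1.2882] → [0.0723, -0.0322, 0.6854, 0.8089, -0.5772, -0.1124]
q̇ = J⁺·V = [0.3980, 0.6470, -0.4030, 0.3250, 0.9200, -0.4750]

0.3980 0.6470 -0.4030 0.3250 0.9200 -0.4750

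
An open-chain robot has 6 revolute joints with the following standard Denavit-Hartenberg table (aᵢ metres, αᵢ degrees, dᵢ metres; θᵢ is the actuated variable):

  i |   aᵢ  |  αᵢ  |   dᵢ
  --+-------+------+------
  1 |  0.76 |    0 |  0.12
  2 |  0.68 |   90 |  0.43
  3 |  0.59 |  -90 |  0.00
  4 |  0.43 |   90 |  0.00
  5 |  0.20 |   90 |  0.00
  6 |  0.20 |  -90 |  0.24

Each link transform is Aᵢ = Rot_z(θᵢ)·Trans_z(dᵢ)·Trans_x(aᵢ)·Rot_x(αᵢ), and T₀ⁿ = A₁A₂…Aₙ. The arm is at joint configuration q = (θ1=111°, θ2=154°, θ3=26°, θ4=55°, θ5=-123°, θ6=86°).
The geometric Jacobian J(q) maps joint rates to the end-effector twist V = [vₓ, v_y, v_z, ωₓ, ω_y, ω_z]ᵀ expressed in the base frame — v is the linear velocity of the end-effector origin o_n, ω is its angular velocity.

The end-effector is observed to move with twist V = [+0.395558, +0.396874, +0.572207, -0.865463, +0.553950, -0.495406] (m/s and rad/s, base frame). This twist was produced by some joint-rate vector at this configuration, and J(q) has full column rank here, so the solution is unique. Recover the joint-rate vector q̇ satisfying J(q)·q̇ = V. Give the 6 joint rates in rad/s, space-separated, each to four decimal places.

o_n = [-0.4200, -0.7194, 0.8647]
J₁: ẑ×o_n = [0.7194, -0.4200, 0.0000], ω = ẑ
J2: z=[0.0000, 0.0000, 1.0000] o=[-0.2724, 0.7095, 0.1200] → [1.4289, -0.1476, 0.0000, 0.0000, 0.0000, 1.0000]
J3: z=[-0.9962, 0.0872, 0.0000] o=[-0.3316, 0.0321, 0.5500] → [0.0274, 0.3135, 0.7564, -0.9962, 0.0872, 0.0000]
J4: z=[0.0382, 0.4367, 0.8988] o=[-0.3778, -0.4962, 0.8086] → [0.2252, -0.0400, 0.0099, 0.0382, 0.4367, 0.8988]
J5: z=[-0.6356, -0.6835, 0.3591] o=[-0.0463, -0.7477, 0.9168] → [0.0254, -0.1673, -0.2734, -0.6356, -0.6835, 0.3591]
J6: z=[-0.6259, 0.7284, 0.2786] o=[-0.1367, -0.7572, 0.7386] → [0.0813, -0.0000, 0.1827, -0.6259, 0.7284, 0.2786]
q̇ = J⁺·V = [-0.6660, 0.6720, 0.4540, -0.7260, -0.2690, 0.8890]

-0.6660 0.6720 0.4540 -0.7260 -0.2690 0.8890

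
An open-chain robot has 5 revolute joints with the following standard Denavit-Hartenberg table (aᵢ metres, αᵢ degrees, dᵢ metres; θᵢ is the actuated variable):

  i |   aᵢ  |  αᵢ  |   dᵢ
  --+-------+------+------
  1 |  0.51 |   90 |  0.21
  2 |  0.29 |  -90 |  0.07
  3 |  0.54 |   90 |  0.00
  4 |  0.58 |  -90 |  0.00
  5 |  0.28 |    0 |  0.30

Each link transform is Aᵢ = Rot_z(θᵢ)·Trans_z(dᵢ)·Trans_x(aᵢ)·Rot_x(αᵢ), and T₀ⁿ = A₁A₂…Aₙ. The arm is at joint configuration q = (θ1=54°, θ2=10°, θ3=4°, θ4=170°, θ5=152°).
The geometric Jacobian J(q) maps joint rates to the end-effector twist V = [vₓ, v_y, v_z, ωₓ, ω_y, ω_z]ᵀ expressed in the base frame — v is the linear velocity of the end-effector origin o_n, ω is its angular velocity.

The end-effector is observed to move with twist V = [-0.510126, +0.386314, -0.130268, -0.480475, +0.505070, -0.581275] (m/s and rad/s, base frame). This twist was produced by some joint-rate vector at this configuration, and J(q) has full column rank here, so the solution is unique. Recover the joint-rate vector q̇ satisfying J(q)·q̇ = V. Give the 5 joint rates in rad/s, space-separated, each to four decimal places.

0.9540 -0.4750 -0.8120 -0.2200 0.7330

o_n = [0.5206, 0.8395, 0.0525]
J₁: ẑ×o_n = [-0.8395, 0.5206, 0.0000], ω = ẑ
J2: z=[0.8090, -0.5878, 0.0000] o=[0.2998, 0.4126, 0.2100] → [0.0926, 0.1274, 0.4752, 0.8090, -0.5878, 0.0000]
J3: z=[-0.1021, -0.1405, 0.9848] o=[0.5243, 0.6025, 0.2604] → [-0.2042, -0.0248, -0.0247, -0.1021, -0.1405, 0.9848]
J4: z=[0.8474, -0.5308, 0.0121] o=[0.8056, 1.0538, 0.3539] → [0.1626, 0.2520, -0.3329, 0.8474, -0.5308, 0.0121]
J5: z=[0.0100, -0.0068, -0.9999] o=[0.4977, 0.5623, 0.3541] → [0.2793, -0.0198, 0.0029, 0.0100, -0.0068, -0.9999]
q̇ = J⁺·V = [0.9540, -0.4750, -0.8120, -0.2200, 0.7330]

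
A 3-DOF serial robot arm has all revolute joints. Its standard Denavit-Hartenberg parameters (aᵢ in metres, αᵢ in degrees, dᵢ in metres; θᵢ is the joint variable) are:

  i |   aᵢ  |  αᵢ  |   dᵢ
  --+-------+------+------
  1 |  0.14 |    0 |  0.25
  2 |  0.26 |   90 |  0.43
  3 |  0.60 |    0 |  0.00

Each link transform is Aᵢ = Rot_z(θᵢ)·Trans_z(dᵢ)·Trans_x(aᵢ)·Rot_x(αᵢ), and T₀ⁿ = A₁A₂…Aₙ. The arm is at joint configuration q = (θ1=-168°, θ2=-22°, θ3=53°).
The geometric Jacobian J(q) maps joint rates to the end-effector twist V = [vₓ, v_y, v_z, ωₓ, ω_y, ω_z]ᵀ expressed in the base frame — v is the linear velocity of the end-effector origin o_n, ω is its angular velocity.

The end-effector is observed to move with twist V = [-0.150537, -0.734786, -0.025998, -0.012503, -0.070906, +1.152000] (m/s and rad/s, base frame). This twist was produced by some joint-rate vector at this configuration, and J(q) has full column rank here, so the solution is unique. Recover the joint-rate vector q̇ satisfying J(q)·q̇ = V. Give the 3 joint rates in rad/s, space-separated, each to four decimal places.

o_n = [-0.7486, 0.0787, 1.1592]
J₁: ẑ×o_n = [-0.0787, -0.7486, 0.0000], ω = ẑ
J2: z=[0.0000, 0.0000, 1.0000] o=[-0.1369, -0.0291, 0.2500] → [-0.1079, -0.6117, 0.0000, 0.0000, 0.0000, 1.0000]
J3: z=[0.1736, 0.9848, 0.0000] o=[-0.3930, 0.0160, 0.6800] → [0.4719, -0.0832, 0.3611, 0.1736, 0.9848, 0.0000]
q̇ = J⁺·V = [0.2640, 0.8880, -0.0720]

0.2640 0.8880 -0.0720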